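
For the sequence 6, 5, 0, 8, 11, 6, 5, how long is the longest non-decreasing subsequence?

Let dp[i] be the longest non-decreasing subsequence ending at position i. Then dp = [1, 1, 1, 2, 3, 2, 2].
The maximum is 3; one witness is 6, 8, 11 at positions 1,4,5.

3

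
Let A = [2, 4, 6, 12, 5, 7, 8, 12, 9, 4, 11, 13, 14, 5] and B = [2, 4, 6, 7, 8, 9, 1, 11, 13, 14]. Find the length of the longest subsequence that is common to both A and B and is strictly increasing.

A longest common strictly increasing subsequence is 2, 4, 6, 7, 8, 9, 11, 13, 14 (length 9); it appears in order in both A and B, and no longer such subsequence exists.

9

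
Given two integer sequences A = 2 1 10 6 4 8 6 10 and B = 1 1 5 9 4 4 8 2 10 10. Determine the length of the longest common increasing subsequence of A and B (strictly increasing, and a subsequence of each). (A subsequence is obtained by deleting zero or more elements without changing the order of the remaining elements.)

4

A longest common strictly increasing subsequence is 1, 4, 8, 10 (length 4); it appears in order in both A and B, and no longer such subsequence exists.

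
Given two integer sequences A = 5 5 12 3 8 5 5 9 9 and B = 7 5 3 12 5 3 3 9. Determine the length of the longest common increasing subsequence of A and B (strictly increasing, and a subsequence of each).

A longest common strictly increasing subsequence is 3, 5, 9 (length 3); it appears in order in both A and B, and no longer such subsequence exists.

3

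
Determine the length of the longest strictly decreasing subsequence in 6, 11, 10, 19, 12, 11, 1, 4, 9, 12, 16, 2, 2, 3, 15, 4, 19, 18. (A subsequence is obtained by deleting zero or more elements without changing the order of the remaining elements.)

5

Let dp[i] be the longest decreasing subsequence ending at position i. Then dp = [1, 1, 2, 1, 2, 3, 4, 4, 4, 2, 2, 5, 5, 5, 3, 5, 1, 2].
The maximum is 5; one witness is 19, 12, 11, 4, 2 at positions 4,5,6,8,12.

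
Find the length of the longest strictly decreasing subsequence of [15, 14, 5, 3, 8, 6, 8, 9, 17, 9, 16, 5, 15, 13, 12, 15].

5

Scanning left to right, the best length ending at each element is: 15→1, 14→2, 5→3, 3→4, 8→3, 6→4, 8→3, 9→3, 17→1, 9→3, 16→2, 5→5, 15→3, 13→4, 12→5, 15→3.
So the longest decreasing subsequence has length 5, e.g. 15, 14, 8, 6, 5.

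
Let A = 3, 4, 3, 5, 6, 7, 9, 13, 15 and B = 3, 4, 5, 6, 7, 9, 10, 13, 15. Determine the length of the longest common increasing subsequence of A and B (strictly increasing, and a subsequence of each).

8

For each value that appears in both, track the longest common increasing run ending there.
The best achievable length is 8; one witness is 3, 4, 5, 6, 7, 9, 13, 15 (A-positions 1,2,4,5,6,7,8,9, B-positions 1,2,3,4,5,6,8,9).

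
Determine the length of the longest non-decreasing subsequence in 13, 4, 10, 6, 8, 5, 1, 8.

Scanning left to right, the best length ending at each element is: 13→1, 4→1, 10→2, 6→2, 8→3, 5→2, 1→1, 8→4.
So the longest non-decreasing subsequence has length 4, e.g. 4, 6, 8, 8.

4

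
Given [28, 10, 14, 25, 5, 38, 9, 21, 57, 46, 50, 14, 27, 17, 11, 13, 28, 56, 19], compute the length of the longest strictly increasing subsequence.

Let dp[i] be the longest increasing subsequence ending at position i. Then dp = [1, 1, 2, 3, 1, 4, 2, 3, 5, 5, 6, 3, 4, 4, 3, 4, 5, 7, 5].
The maximum is 7; one witness is 10, 14, 25, 38, 46, 50, 56 at positions 2,3,4,6,10,11,18.

7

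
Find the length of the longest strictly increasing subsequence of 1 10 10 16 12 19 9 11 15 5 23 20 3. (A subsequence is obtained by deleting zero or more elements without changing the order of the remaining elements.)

5

One longest increasing subsequence is 1, 10, 16, 19, 23 (positions 1,2,4,6,11), of length 5; no longer one exists.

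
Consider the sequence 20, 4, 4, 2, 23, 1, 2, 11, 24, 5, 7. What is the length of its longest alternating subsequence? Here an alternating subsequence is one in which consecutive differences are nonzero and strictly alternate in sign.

A longest alternating subsequence is 20, 4, 23, 1, 11, 5, 7 (positions 1,2,5,6,8,10,11); its 6 consecutive differences strictly alternate in sign, and length 7 is optimal.

7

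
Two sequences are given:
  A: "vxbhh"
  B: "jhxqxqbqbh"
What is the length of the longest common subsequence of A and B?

Backtracking the LCS table gives one alignment: x (A2,B5) → b (A3,B9) → h (A5,B10).
So the longest common subsequence has length 3.

3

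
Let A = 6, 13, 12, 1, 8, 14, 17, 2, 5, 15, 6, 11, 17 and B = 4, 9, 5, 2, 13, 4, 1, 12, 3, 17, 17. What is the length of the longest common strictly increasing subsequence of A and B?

2

For each value that appears in both, track the longest common increasing run ending there.
The best achievable length is 2; one witness is 13, 17 (A-positions 2,7, B-positions 5,10).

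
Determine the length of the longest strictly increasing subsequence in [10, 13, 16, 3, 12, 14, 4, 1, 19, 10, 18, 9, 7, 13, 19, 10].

5

Let dp[i] be the longest increasing subsequence ending at position i. Then dp = [1, 2, 3, 1, 2, 3, 2, 1, 4, 3, 4, 3, 3, 4, 5, 4].
The maximum is 5; one witness is 10, 13, 16, 18, 19 at positions 1,2,3,11,15.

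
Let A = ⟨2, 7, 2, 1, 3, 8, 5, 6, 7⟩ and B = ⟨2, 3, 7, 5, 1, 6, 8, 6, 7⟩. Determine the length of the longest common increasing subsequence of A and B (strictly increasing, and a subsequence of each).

A longest common strictly increasing subsequence is 2, 3, 5, 6, 7 (length 5); it appears in order in both A and B, and no longer such subsequence exists.

5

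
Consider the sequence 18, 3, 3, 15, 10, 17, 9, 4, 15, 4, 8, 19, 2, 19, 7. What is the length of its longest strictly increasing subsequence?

4

One longest increasing subsequence is 3, 15, 17, 19 (positions 2,4,6,12), of length 4; no longer one exists.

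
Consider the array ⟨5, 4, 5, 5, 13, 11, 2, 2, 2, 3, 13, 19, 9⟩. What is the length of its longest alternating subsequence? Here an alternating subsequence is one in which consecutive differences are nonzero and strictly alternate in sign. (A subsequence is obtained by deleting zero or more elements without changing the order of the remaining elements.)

6

A longest alternating subsequence is 5, 4, 13, 11, 13, 9 (positions 1,2,5,6,11,13); its 5 consecutive differences strictly alternate in sign, and length 6 is optimal.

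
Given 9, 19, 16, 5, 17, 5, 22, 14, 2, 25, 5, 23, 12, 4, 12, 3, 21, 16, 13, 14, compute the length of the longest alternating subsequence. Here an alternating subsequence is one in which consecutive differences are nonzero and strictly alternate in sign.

16

Track the best alternating length ending on an up-step vs a down-step at each position: up/down = 1/1, 2/1, 2/3, 1/3, 4/3, 1/5, 6/1, 6/7, 1/7, 8/1, 8/9, 10/9, 10/11, 8/11, 12/11, 8/13, 14/11, 14/15, 14/15, 16/15.
The maximum over both is 16; one such subsequence is 9, 19, 16, 17, 5, 22, 14, 25, 5, 23, 4, 12, 3, 21, 13, 14.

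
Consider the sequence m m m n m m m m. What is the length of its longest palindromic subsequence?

Using dp[i][j] = 2 + dp[i+1][j−1] if the ends match, else max(dp[i+1][j], dp[i][j−1]):
dp[1][8] = 7. A witness is mmmmmmm at positions 1,2,3,5,6,7,8.

7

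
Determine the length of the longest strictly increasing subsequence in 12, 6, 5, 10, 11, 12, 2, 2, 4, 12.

Scanning left to right, the best length ending at each element is: 12→1, 6→1, 5→1, 10→2, 11→3, 12→4, 2→1, 2→1, 4→2, 12→4.
So the longest increasing subsequence has length 4, e.g. 6, 10, 11, 12.

4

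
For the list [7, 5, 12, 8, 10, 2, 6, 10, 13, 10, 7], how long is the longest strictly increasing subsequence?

4

Let dp[i] be the longest increasing subsequence ending at position i. Then dp = [1, 1, 2, 2, 3, 1, 2, 3, 4, 3, 3].
The maximum is 4; one witness is 7, 8, 10, 13 at positions 1,4,5,9.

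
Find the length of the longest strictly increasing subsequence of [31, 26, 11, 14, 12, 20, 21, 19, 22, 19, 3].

One longest increasing subsequence is 11, 14, 20, 21, 22 (positions 3,4,6,7,9), of length 5; no longer one exists.

5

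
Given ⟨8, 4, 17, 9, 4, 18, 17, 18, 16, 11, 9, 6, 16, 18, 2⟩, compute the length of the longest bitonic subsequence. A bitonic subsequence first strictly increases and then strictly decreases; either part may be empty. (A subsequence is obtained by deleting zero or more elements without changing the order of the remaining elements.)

Let inc[i] be the LIS ending at i and dec[i] the longest strictly decreasing subsequence starting at i. inc = [1, 1, 2, 2, 1, 3, 3, 4, 3, 3, 2, 2, 4, 5, 1], dec = [3, 2, 6, 3, 2, 7, 6, 6, 5, 4, 3, 2, 2, 2, 1].
max_i inc[i]+dec[i]−1 = 9, with one witness 8, 17, 18, 17, 16, 11, 9, 6, 2.

9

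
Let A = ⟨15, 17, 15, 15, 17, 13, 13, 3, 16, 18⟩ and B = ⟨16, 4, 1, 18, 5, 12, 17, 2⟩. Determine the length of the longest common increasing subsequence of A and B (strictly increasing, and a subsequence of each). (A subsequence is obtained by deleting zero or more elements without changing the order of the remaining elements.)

For each value that appears in both, track the longest common increasing run ending there.
The best achievable length is 2; one witness is 16, 18 (A-positions 9,10, B-positions 1,4).

2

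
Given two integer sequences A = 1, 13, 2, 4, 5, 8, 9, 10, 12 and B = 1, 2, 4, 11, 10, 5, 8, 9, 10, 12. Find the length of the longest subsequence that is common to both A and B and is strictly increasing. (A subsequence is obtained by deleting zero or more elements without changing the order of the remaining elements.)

For each value that appears in both, track the longest common increasing run ending there.
The best achievable length is 8; one witness is 1, 2, 4, 5, 8, 9, 10, 12 (A-positions 1,3,4,5,6,7,8,9, B-positions 1,2,3,6,7,8,9,10).

8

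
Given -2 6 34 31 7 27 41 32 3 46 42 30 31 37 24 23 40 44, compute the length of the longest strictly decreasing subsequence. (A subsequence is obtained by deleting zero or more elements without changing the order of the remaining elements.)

One longest decreasing subsequence is 34, 31, 27, 24, 23 (positions 3,4,6,15,16), of length 5; no longer one exists.

5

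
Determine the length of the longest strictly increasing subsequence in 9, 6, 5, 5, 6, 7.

One longest increasing subsequence is 5, 6, 7 (positions 3,5,6), of length 3; no longer one exists.

3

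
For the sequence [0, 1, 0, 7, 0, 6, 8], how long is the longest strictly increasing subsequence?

4

Scanning left to right, the best length ending at each element is: 0→1, 1→2, 0→1, 7→3, 0→1, 6→3, 8→4.
So the longest increasing subsequence has length 4, e.g. 0, 1, 7, 8.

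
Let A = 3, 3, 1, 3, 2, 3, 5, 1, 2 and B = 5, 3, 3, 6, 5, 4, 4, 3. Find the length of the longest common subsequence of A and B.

A longest common subsequence is 3, 3, 3 (length 3); the LCS DP confirms no longer common subsequence exists.

3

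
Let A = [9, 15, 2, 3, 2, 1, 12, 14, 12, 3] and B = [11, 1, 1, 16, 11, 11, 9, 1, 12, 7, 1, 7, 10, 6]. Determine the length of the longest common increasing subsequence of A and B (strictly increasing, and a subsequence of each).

For each value that appears in both, track the longest common increasing run ending there.
The best achievable length is 2; one witness is 1, 12 (A-positions 6,7, B-positions 2,9).

2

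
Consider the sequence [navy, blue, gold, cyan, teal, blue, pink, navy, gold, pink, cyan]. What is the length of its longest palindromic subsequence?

5

Using dp[i][j] = 2 + dp[i+1][j−1] if the ends match, else max(dp[i+1][j], dp[i][j−1]):
dp[1][11] = 5. A witness is cyan pink gold pink cyan at positions 4,7,9,10,11.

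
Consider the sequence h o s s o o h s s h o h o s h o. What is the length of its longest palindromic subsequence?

Using dp[i][j] = 2 + dp[i+1][j−1] if the ends match, else max(dp[i+1][j], dp[i][j−1]):
dp[1][16] = 12. A witness is osoohsshooso at positions 2,4,5,6,7,8,9,10,11,13,14,16.

12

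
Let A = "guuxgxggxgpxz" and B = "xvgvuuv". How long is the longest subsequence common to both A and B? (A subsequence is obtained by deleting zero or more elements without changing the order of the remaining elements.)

A longest common subsequence is guu (length 3); the LCS DP confirms no longer common subsequence exists.

3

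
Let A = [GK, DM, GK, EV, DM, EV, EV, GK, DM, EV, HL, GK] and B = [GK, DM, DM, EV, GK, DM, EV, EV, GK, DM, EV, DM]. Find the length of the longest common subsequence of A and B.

A longest common subsequence is GK, DM, GK, DM, EV, EV, GK, DM, EV (length 9); the LCS DP confirms no longer common subsequence exists.

9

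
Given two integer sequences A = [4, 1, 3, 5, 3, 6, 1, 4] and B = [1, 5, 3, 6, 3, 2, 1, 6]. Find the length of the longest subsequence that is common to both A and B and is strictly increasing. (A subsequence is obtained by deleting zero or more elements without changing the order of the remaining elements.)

A longest common strictly increasing subsequence is 1, 5, 6 (length 3); it appears in order in both A and B, and no longer such subsequence exists.

3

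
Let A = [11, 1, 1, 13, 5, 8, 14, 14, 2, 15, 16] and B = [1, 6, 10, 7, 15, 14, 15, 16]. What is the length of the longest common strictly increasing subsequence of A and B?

4

For each value that appears in both, track the longest common increasing run ending there.
The best achievable length is 4; one witness is 1, 14, 15, 16 (A-positions 2,7,10,11, B-positions 1,6,7,8).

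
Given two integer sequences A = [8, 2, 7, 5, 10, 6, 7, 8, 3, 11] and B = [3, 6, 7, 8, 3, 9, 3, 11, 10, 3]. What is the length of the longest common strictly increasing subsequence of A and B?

For each value that appears in both, track the longest common increasing run ending there.
The best achievable length is 4; one witness is 6, 7, 8, 11 (A-positions 6,7,8,10, B-positions 2,3,4,8).

4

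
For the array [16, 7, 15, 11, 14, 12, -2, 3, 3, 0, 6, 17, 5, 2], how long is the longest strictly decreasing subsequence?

7

One longest decreasing subsequence is 16, 15, 14, 12, 6, 5, 2 (positions 1,3,5,6,11,13,14), of length 7; no longer one exists.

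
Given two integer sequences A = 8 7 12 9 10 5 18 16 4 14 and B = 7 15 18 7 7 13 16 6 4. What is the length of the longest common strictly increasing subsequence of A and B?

A longest common strictly increasing subsequence is 7, 18 (length 2); it appears in order in both A and B, and no longer such subsequence exists.

2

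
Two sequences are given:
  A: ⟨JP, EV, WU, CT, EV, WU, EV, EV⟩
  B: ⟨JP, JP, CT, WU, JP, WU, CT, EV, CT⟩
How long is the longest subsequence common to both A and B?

A longest common subsequence is JP, WU, CT, EV (length 4); the LCS DP confirms no longer common subsequence exists.

4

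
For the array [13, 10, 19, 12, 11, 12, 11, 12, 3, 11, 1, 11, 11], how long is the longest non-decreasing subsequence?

6

Let dp[i] be the longest non-decreasing subsequence ending at position i. Then dp = [1, 1, 2, 2, 2, 3, 3, 4, 1, 4, 1, 5, 6].
The maximum is 6; one witness is 10, 11, 11, 11, 11, 11 at positions 2,5,7,10,12,13.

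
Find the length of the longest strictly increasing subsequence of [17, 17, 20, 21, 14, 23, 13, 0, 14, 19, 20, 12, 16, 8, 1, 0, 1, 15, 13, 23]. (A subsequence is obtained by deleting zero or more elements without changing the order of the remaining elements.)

Let dp[i] be the longest increasing subsequence ending at position i. Then dp = [1, 1, 2, 3, 1, 4, 1, 1, 2, 3, 4, 2, 3, 2, 2, 1, 2, 3, 3, 5].
The maximum is 5; one witness is 13, 14, 19, 20, 23 at positions 7,9,10,11,20.

5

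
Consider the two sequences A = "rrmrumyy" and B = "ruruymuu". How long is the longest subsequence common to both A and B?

A longest common subsequence is rrmu (length 4); the LCS DP confirms no longer common subsequence exists.

4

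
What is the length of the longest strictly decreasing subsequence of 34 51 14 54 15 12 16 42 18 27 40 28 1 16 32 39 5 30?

Scanning left to right, the best length ending at each element is: 34→1, 51→1, 14→2, 54→1, 15→2, 12→3, 16→2, 42→2, 18→3, 27→3, 40→3, 28→4, 1→5, 16→5, 32→4, 39→4, 5→6, 30→5.
So the longest decreasing subsequence has length 6, e.g. 51, 42, 40, 28, 16, 5.

6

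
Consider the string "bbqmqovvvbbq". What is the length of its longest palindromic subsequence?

Using dp[i][j] = 2 + dp[i+1][j−1] if the ends match, else max(dp[i+1][j], dp[i][j−1]):
dp[1][12] = 7. A witness is bbvvvbb at positions 1,2,7,8,9,10,11.

7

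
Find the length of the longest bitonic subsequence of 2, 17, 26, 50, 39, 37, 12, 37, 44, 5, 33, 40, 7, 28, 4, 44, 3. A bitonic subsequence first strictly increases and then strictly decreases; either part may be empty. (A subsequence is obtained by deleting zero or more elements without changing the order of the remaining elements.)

10

Let inc[i] be the LIS ending at i and dec[i] the longest strictly decreasing subsequence starting at i. inc = [1, 2, 3, 4, 4, 4, 2, 4, 5, 2, 4, 5, 3, 4, 2, 6, 2], dec = [1, 5, 5, 7, 6, 5, 4, 5, 5, 3, 4, 4, 3, 3, 2, 2, 1].
max_i inc[i]+dec[i]−1 = 10, with one witness 2, 17, 26, 50, 39, 37, 33, 28, 4, 3.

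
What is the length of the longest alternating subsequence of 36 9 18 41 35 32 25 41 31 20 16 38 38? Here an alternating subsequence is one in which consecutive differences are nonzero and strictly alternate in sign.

7

Track the best alternating length ending on an up-step vs a down-step at each position: up/down = 1/1, 1/2, 3/2, 3/1, 3/4, 3/4, 3/4, 5/1, 5/6, 3/6, 3/6, 7/6, 7/6.
The maximum over both is 7; one such subsequence is 36, 9, 41, 35, 41, 31, 38.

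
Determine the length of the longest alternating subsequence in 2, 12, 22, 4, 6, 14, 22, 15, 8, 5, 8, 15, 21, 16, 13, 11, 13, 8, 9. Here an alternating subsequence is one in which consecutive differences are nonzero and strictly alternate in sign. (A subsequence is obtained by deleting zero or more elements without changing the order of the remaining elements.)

10

Track the best alternating length ending on an up-step vs a down-step at each position: up/down = 1/1, 2/1, 2/1, 2/3, 4/3, 4/3, 4/1, 4/5, 4/5, 4/5, 6/5, 6/5, 6/5, 6/7, 6/7, 6/7, 8/7, 6/9, 10/9.
The maximum over both is 10; one such subsequence is 2, 12, 4, 14, 8, 15, 11, 13, 8, 9.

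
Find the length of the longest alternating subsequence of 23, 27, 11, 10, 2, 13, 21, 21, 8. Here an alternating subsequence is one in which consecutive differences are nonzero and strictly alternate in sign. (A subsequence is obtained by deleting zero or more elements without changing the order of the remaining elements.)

5

A longest alternating subsequence is 23, 27, 11, 13, 8 (positions 1,2,3,6,9); its 4 consecutive differences strictly alternate in sign, and length 5 is optimal.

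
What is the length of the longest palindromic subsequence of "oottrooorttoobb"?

One longest palindromic subsequence is oottrooorttoo (positions 1,2,3,4,5,6,7,8,9,10,11,12,13); it reads the same forward and backward, and the interval DP gives dp[1][15] = 13.

13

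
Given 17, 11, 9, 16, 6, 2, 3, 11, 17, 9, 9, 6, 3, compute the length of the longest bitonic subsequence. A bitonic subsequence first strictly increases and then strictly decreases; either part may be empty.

Let inc[i] be the LIS ending at i and dec[i] the longest strictly decreasing subsequence starting at i. inc = [1, 1, 1, 2, 1, 1, 2, 3, 4, 3, 3, 3, 2], dec = [6, 4, 3, 5, 2, 1, 1, 4, 4, 3, 3, 2, 1].
max_i inc[i]+dec[i]−1 = 7, with one witness 2, 3, 11, 17, 9, 6, 3.

7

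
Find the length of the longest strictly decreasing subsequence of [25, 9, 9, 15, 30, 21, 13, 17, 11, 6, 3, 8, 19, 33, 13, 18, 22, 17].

Let dp[i] be the longest decreasing subsequence ending at position i. Then dp = [1, 2, 2, 2, 1, 2, 3, 3, 4, 5, 6, 5, 3, 1, 4, 4, 2, 5].
The maximum is 6; one witness is 25, 15, 13, 11, 6, 3 at positions 1,4,7,9,10,11.

6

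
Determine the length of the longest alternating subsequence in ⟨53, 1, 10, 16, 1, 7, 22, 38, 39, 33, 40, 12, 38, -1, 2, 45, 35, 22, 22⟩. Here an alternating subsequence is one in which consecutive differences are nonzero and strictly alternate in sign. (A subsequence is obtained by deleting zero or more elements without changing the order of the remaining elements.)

12

Track the best alternating length ending on an up-step vs a down-step at each position: up/down = 1/1, 1/2, 3/2, 3/2, 1/4, 5/4, 5/2, 5/2, 5/2, 5/6, 7/2, 5/8, 9/8, 1/10, 11/10, 11/2, 11/12, 11/12, 11/12.
The maximum over both is 12; one such subsequence is 53, 1, 10, 1, 38, 33, 40, 12, 38, -1, 45, 35.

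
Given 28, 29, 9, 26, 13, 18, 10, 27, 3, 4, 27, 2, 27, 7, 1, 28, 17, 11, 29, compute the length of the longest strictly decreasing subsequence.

7

Let dp[i] be the longest decreasing subsequence ending at position i. Then dp = [1, 1, 2, 2, 3, 3, 4, 2, 5, 5, 2, 6, 2, 5, 7, 2, 4, 5, 1].
The maximum is 7; one witness is 28, 26, 13, 10, 3, 2, 1 at positions 1,4,5,7,9,12,15.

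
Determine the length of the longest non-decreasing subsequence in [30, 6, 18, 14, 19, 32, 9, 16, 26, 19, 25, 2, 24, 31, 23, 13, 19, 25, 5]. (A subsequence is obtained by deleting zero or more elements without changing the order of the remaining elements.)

Scanning left to right, the best length ending at each element is: 30→1, 6→1, 18→2, 14→2, 19→3, 32→4, 9→2, 16→3, 26→4, 19→4, 25→5, 2→1, 24→5, 31→6, 23→5, 13→3, 19→5, 25→6, 5→2.
So the longest non-decreasing subsequence has length 6, e.g. 6, 18, 19, 19, 25, 31.

6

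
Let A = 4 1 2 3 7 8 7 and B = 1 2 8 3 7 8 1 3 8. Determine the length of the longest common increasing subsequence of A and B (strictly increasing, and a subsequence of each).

5

A longest common strictly increasing subsequence is 1, 2, 3, 7, 8 (length 5); it appears in order in both A and B, and no longer such subsequence exists.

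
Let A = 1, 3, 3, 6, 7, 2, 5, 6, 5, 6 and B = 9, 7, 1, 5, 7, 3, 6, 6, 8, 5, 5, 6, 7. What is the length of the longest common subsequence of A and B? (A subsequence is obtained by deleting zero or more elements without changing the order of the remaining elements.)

6

A longest common subsequence is 1, 3, 6, 5, 5, 6 (length 6); the LCS DP confirms no longer common subsequence exists.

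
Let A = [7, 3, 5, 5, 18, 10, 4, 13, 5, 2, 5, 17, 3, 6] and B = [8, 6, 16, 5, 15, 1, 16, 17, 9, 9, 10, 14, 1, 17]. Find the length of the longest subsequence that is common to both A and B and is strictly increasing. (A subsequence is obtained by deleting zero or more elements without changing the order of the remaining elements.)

For each value that appears in both, track the longest common increasing run ending there.
The best achievable length is 3; one witness is 5, 10, 17 (A-positions 3,6,12, B-positions 4,11,14).

3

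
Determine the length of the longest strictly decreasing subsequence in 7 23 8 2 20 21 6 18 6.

4

One longest decreasing subsequence is 23, 20, 18, 6 (positions 2,5,8,9), of length 4; no longer one exists.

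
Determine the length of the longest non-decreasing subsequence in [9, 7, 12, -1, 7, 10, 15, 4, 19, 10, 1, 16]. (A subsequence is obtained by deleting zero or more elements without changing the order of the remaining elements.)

One longest non-decreasing subsequence is 7, 7, 10, 15, 19 (positions 2,5,6,7,9), of length 5; no longer one exists.

5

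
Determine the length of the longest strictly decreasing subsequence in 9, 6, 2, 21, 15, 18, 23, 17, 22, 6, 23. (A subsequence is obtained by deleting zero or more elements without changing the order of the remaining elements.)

4

Let dp[i] be the longest decreasing subsequence ending at position i. Then dp = [1, 2, 3, 1, 2, 2, 1, 3, 2, 4, 1].
The maximum is 4; one witness is 21, 18, 17, 6 at positions 4,6,8,10.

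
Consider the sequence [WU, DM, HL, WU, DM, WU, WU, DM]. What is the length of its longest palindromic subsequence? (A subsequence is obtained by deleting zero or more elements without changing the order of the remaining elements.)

5

One longest palindromic subsequence is DM WU WU WU DM (positions 2,4,6,7,8); it reads the same forward and backward, and the interval DP gives dp[1][8] = 5.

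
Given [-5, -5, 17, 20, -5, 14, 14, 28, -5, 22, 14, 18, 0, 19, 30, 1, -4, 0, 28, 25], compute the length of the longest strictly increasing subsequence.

5

Let dp[i] be the longest increasing subsequence ending at position i. Then dp = [1, 1, 2, 3, 1, 2, 2, 4, 1, 4, 2, 3, 2, 4, 5, 3, 2, 3, 5, 5].
The maximum is 5; one witness is -5, 17, 20, 28, 30 at positions 1,3,4,8,15.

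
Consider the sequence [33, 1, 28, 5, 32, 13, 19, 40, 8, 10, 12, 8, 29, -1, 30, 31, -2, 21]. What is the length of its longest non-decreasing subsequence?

8

One longest non-decreasing subsequence is 1, 5, 8, 10, 12, 29, 30, 31 (positions 2,4,9,10,11,13,15,16), of length 8; no longer one exists.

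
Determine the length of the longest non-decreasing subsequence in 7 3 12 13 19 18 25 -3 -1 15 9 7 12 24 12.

One longest non-decreasing subsequence is 7, 12, 13, 19, 25 (positions 1,3,4,5,7), of length 5; no longer one exists.

5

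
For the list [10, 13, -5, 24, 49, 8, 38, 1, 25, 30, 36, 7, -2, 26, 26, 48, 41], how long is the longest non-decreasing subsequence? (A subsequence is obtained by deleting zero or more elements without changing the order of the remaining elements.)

7

Let dp[i] be the longest non-decreasing subsequence ending at position i. Then dp = [1, 2, 1, 3, 4, 2, 4, 2, 4, 5, 6, 3, 2, 5, 6, 7, 7].
The maximum is 7; one witness is 10, 13, 24, 25, 30, 36, 48 at positions 1,2,4,9,10,11,16.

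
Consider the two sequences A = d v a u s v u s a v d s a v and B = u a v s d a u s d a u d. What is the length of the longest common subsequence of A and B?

A longest common subsequence is dausud (length 6); the LCS DP confirms no longer common subsequence exists.

6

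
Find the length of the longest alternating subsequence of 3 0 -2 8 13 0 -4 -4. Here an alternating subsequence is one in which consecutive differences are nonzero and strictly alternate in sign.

4

Track the best alternating length ending on an up-step vs a down-step at each position: up/down = 1/1, 1/2, 1/2, 3/1, 3/1, 3/4, 1/4, 1/4.
The maximum over both is 4; one such subsequence is 3, 0, 8, 0.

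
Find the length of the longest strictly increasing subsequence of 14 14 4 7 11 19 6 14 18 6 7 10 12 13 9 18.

7

One longest increasing subsequence is 4, 6, 7, 10, 12, 13, 18 (positions 3,7,11,12,13,14,16), of length 7; no longer one exists.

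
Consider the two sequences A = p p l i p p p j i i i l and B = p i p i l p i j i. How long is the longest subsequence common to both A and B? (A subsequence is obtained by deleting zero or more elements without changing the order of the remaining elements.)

Backtracking the LCS table gives one alignment: p (A1,B1) → p (A2,B3) → l (A3,B5) → i (A4,B7) → j (A8,B8) → i (A11,B9).
So the longest common subsequence has length 6.

6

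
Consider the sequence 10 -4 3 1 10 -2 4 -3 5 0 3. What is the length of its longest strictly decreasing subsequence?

5

Scanning left to right, the best length ending at each element is: 10→1, -4→2, 3→2, 1→3, 10→1, -2→4, 4→2, -3→5, 5→2, 0→4, 3→3.
So the longest decreasing subsequence has length 5, e.g. 10, 3, 1, -2, -3.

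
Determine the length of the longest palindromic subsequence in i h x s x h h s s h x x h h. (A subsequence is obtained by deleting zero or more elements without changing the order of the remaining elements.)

Using dp[i][j] = 2 + dp[i+1][j−1] if the ends match, else max(dp[i+1][j], dp[i][j−1]):
dp[1][14] = 10. A witness is hxxhsshxxh at positions 2,3,5,6,8,9,10,11,12,14.

10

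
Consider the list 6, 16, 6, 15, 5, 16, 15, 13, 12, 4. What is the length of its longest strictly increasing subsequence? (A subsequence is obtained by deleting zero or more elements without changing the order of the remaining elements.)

Scanning left to right, the best length ending at each element is: 6→1, 16→2, 6→1, 15→2, 5→1, 16→3, 15→2, 13→2, 12→2, 4→1.
So the longest increasing subsequence has length 3, e.g. 6, 15, 16.

3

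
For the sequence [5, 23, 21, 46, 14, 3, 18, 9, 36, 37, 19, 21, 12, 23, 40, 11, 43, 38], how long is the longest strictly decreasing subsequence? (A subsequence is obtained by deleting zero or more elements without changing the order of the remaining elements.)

One longest decreasing subsequence is 23, 21, 14, 12, 11 (positions 2,3,5,13,16), of length 5; no longer one exists.

5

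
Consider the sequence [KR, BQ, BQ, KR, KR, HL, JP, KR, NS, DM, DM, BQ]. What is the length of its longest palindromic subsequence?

One longest palindromic subsequence is BQ KR JP KR BQ (positions 2,5,7,8,12); it reads the same forward and backward, and the interval DP gives dp[1][12] = 5.

5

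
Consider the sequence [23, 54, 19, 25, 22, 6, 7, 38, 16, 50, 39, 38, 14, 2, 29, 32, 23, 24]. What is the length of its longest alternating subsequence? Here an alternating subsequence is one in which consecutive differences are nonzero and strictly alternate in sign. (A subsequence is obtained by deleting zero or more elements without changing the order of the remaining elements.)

Track the best alternating length ending on an up-step vs a down-step at each position: up/down = 1/1, 2/1, 1/3, 4/3, 4/5, 1/5, 6/5, 6/3, 6/7, 8/3, 8/9, 8/9, 6/9, 1/9, 10/9, 10/9, 10/11, 12/11.
The maximum over both is 12; one such subsequence is 23, 54, 19, 25, 22, 38, 16, 50, 14, 29, 23, 24.

12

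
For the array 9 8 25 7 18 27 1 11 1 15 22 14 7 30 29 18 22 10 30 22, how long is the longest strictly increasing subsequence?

Scanning left to right, the best length ending at each element is: 9→1, 8→1, 25→2, 7→1, 18→2, 27→3, 1→1, 11→2, 1→1, 15→3, 22→4, 14→3, 7→2, 30→5, 29→5, 18→4, 22→5, 10→3, 30→6, 22→5.
So the longest increasing subsequence has length 6, e.g. 9, 11, 15, 22, 29, 30.

6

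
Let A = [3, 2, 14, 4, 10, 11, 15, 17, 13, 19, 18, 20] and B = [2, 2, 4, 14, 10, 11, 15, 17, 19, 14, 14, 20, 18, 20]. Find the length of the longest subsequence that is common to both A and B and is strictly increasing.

8

For each value that appears in both, track the longest common increasing run ending there.
The best achievable length is 8; one witness is 2, 4, 10, 11, 15, 17, 19, 20 (A-positions 2,4,5,6,7,8,10,12, B-positions 1,3,5,6,7,8,9,12).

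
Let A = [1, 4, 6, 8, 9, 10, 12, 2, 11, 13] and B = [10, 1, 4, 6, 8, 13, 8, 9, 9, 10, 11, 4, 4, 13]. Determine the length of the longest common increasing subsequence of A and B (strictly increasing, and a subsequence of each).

A longest common strictly increasing subsequence is 1, 4, 6, 8, 9, 10, 11, 13 (length 8); it appears in order in both A and B, and no longer such subsequence exists.

8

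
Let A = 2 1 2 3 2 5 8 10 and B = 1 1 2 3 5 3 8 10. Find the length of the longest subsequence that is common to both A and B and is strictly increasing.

6

A longest common strictly increasing subsequence is 1, 2, 3, 5, 8, 10 (length 6); it appears in order in both A and B, and no longer such subsequence exists.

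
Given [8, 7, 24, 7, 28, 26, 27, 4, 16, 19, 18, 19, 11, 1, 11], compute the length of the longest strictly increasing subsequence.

4

Scanning left to right, the best length ending at each element is: 8→1, 7→1, 24→2, 7→1, 28→3, 26→3, 27→4, 4→1, 16→2, 19→3, 18→3, 19→4, 11→2, 1→1, 11→2.
So the longest increasing subsequence has length 4, e.g. 8, 24, 26, 27.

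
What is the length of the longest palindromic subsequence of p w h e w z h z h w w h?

7

Using dp[i][j] = 2 + dp[i+1][j−1] if the ends match, else max(dp[i+1][j], dp[i][j−1]):
dp[1][12] = 7. A witness is hwhzhwh at positions 3,5,7,8,9,11,12.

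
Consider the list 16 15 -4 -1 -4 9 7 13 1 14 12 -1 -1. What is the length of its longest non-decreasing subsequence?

5

Let dp[i] be the longest non-decreasing subsequence ending at position i. Then dp = [1, 1, 1, 2, 2, 3, 3, 4, 3, 5, 4, 3, 4].
The maximum is 5; one witness is -4, -1, 9, 13, 14 at positions 3,4,6,8,10.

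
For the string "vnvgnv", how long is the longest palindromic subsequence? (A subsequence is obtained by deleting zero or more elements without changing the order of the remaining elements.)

5

One longest palindromic subsequence is vngnv (positions 1,2,4,5,6); it reads the same forward and backward, and the interval DP gives dp[1][6] = 5.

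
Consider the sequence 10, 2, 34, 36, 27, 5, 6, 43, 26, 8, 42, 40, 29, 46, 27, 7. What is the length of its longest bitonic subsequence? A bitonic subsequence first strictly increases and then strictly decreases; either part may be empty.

Let inc[i] be the LIS ending at i and dec[i] the longest strictly decreasing subsequence starting at i. inc = [1, 1, 2, 3, 2, 2, 3, 4, 4, 4, 5, 5, 5, 6, 5, 4], dec = [3, 1, 5, 5, 4, 1, 1, 6, 3, 2, 5, 4, 3, 3, 2, 1].
max_i inc[i]+dec[i]−1 = 9, with one witness 10, 34, 36, 43, 42, 40, 29, 27, 7.

9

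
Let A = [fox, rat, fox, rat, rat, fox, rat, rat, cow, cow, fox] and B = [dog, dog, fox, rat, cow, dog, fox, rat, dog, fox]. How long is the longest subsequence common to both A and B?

5

Backtracking the LCS table gives one alignment: fox (A1,B3) → rat (A2,B4) → fox (A3,B7) → rat (A4,B8) → fox (A11,B10).
So the longest common subsequence has length 5.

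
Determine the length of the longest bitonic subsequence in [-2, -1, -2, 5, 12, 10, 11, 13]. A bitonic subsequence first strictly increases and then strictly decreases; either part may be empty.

6

Let inc[i] be the LIS ending at i and dec[i] the longest strictly decreasing subsequence starting at i. inc = [1, 2, 1, 3, 4, 4, 5, 6], dec = [1, 2, 1, 1, 2, 1, 1, 1].
max_i inc[i]+dec[i]−1 = 6, with one witness -2, -1, 5, 10, 11, 13.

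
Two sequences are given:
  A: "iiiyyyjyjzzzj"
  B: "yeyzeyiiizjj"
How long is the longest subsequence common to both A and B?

5

Backtracking the LCS table gives one alignment: i (A1,B7) → i (A2,B8) → i (A3,B9) → j (A9,B11) → j (A13,B12).
So the longest common subsequence has length 5.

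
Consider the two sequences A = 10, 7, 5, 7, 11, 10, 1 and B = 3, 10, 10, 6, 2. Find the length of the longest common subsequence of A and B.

2

A longest common subsequence is 10, 10 (length 2); the LCS DP confirms no longer common subsequence exists.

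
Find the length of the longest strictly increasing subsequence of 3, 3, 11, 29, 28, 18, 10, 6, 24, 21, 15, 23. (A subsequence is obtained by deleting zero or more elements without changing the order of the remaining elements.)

5

One longest increasing subsequence is 3, 11, 18, 21, 23 (positions 1,3,6,10,12), of length 5; no longer one exists.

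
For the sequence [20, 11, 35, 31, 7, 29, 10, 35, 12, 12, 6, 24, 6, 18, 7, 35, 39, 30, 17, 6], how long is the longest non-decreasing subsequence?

7

One longest non-decreasing subsequence is 7, 10, 12, 12, 24, 35, 39 (positions 5,7,9,10,12,16,17), of length 7; no longer one exists.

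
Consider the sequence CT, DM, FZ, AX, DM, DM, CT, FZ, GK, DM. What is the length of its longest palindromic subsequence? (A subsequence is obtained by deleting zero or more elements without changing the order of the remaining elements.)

Using dp[i][j] = 2 + dp[i+1][j−1] if the ends match, else max(dp[i+1][j], dp[i][j−1]):
dp[1][10] = 6. A witness is DM FZ DM DM FZ DM at positions 2,3,5,6,8,10.

6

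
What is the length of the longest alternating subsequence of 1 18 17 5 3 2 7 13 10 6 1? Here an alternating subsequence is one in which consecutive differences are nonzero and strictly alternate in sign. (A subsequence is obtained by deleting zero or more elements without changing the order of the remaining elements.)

Track the best alternating length ending on an up-step vs a down-step at each position: up/down = 1/1, 2/1, 2/3, 2/3, 2/3, 2/3, 4/3, 4/3, 4/5, 4/5, 1/5.
The maximum over both is 5; one such subsequence is 1, 18, 5, 13, 10.

5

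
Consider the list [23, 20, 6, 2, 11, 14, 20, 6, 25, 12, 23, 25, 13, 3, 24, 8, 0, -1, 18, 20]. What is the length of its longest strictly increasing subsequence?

One longest increasing subsequence is 6, 11, 14, 20, 23, 25 (positions 3,5,6,7,11,12), of length 6; no longer one exists.

6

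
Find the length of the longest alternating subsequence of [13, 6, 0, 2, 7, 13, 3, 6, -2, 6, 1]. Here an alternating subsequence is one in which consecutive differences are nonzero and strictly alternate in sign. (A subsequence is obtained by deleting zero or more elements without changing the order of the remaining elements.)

8

Track the best alternating length ending on an up-step vs a down-step at each position: up/down = 1/1, 1/2, 1/2, 3/2, 3/2, 3/1, 3/4, 5/4, 1/6, 7/4, 7/8.
The maximum over both is 8; one such subsequence is 13, 6, 7, 3, 6, -2, 6, 1.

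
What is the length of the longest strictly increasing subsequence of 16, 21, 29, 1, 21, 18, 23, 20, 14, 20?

Let dp[i] be the longest increasing subsequence ending at position i. Then dp = [1, 2, 3, 1, 2, 2, 3, 3, 2, 3].
The maximum is 3; one witness is 16, 21, 29 at positions 1,2,3.

3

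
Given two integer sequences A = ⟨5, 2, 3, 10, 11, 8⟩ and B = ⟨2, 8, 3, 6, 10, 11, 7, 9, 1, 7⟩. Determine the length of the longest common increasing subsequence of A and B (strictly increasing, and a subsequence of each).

4

For each value that appears in both, track the longest common increasing run ending there.
The best achievable length is 4; one witness is 2, 3, 10, 11 (A-positions 2,3,4,5, B-positions 1,3,5,6).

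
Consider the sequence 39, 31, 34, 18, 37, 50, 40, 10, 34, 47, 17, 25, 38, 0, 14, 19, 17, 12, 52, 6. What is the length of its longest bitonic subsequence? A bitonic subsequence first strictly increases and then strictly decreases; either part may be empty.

11

One longest bitonic subsequence is 31, 34, 37, 50, 40, 34, 25, 19, 17, 12, 6 (positions 2,3,5,6,7,9,12,16,17,18,20): it rises to 50 then falls. Length 11 is optimal.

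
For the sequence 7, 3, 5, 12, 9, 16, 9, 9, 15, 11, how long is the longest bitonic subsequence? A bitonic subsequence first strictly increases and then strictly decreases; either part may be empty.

6

One longest bitonic subsequence is 3, 5, 12, 16, 15, 11 (positions 2,3,4,6,9,10): it rises to 16 then falls. Length 6 is optimal.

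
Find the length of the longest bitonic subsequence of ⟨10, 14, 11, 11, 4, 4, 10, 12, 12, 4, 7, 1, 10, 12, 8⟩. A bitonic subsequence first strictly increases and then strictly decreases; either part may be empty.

Let inc[i] be the LIS ending at i and dec[i] the longest strictly decreasing subsequence starting at i. inc = [1, 2, 2, 2, 1, 1, 2, 3, 3, 1, 2, 1, 3, 4, 3], dec = [3, 5, 4, 4, 2, 2, 3, 3, 3, 2, 2, 1, 2, 2, 1].
max_i inc[i]+dec[i]−1 = 6, with one witness 10, 14, 11, 10, 7, 1.

6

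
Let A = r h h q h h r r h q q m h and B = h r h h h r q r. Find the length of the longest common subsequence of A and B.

6

A longest common subsequence is rhhhrr (length 6); the LCS DP confirms no longer common subsequence exists.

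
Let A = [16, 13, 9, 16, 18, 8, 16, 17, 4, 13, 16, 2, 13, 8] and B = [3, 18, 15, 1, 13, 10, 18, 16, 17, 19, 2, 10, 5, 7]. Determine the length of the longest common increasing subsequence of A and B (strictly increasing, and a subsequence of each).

For each value that appears in both, track the longest common increasing run ending there.
The best achievable length is 3; one witness is 13, 16, 17 (A-positions 2,4,8, B-positions 5,8,9).

3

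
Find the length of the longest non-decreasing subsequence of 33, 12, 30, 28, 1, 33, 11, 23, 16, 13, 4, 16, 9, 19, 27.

One longest non-decreasing subsequence is 1, 11, 16, 16, 19, 27 (positions 5,7,9,12,14,15), of length 6; no longer one exists.

6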